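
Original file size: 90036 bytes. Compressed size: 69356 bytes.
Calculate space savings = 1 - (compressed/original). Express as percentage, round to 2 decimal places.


ratio = compressed/original = 69356/90036 = 0.770314
savings = 1 - ratio = 1 - 0.770314 = 0.229686
as a percentage: 0.229686 * 100 = 22.97%

Space savings = 1 - 69356/90036 = 22.97%


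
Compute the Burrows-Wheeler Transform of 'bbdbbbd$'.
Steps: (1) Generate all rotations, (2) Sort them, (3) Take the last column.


Rotations (sorted):
  0: $bbdbbbd -> last char: d
  1: bbbd$bbd -> last char: d
  2: bbd$bbdb -> last char: b
  3: bbdbbbd$ -> last char: $
  4: bd$bbdbb -> last char: b
  5: bdbbbd$b -> last char: b
  6: d$bbdbbb -> last char: b
  7: dbbbd$bb -> last char: b


BWT = ddb$bbbb


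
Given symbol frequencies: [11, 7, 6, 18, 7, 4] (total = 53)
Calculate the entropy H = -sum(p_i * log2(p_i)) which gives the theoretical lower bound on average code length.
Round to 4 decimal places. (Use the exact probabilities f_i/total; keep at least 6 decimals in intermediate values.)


Per-symbol terms -p_i * log2(p_i) with p_i = f_i/53:
  p = 11/53 = 0.207547: log2(p) = -2.268489, -p*log2(p) = 0.470818
  p = 7/53 = 0.132075: log2(p) = -2.920566, -p*log2(p) = 0.385735
  p = 6/53 = 0.113208: log2(p) = -3.142958, -p*log2(p) = 0.355807
  p = 18/53 = 0.339623: log2(p) = -1.557995, -p*log2(p) = 0.529131
  p = 7/53 = 0.132075: log2(p) = -2.920566, -p*log2(p) = 0.385735
  p = 4/53 = 0.075472: log2(p) = -3.727920, -p*log2(p) = 0.281352
H = 0.470818 + 0.385735 + 0.355807 + 0.529131 + 0.385735 + 0.281352 = 2.408578

H = 2.4086 bits/symbol


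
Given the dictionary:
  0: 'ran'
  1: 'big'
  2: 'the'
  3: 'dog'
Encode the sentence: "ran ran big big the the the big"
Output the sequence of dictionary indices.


Look up each word in the dictionary:
  'ran' -> 0
  'ran' -> 0
  'big' -> 1
  'big' -> 1
  'the' -> 2
  'the' -> 2
  'the' -> 2
  'big' -> 1

Encoded: [0, 0, 1, 1, 2, 2, 2, 1]


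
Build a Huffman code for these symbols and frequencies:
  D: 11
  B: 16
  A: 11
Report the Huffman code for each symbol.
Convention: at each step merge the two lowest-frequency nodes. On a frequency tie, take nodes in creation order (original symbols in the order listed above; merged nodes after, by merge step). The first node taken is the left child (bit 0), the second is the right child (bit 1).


Huffman tree construction:
Step 1: Merge D(11) + A(11) = 22
Step 2: Merge B(16) + (D+A)(22) = 38
Read each symbol's code off the tree from the root (left child = 0, right child = 1).

Codes:
  D: 10 (length 2)
  B: 0 (length 1)
  A: 11 (length 2)
Average code length: 60/38 = 1.5789 bits/symbol


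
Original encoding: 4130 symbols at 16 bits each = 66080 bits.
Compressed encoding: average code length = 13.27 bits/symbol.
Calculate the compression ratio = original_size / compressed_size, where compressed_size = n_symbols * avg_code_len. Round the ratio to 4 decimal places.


original_size = n_symbols * orig_bits = 4130 * 16 = 66080 bits
compressed_size = n_symbols * avg_code_len = 4130 * 13.27 = 54805.1 bits
ratio = original_size / compressed_size = 66080 / 54805.1 = 1.2057

Compression ratio = 1.2057


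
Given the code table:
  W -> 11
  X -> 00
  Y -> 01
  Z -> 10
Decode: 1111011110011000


Decoding:
11 -> W
11 -> W
01 -> Y
11 -> W
10 -> Z
01 -> Y
10 -> Z
00 -> X


Result: WWYWZYZX


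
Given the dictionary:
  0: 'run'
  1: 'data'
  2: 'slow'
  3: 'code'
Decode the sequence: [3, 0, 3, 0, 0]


Look up each index in the dictionary:
  3 -> 'code'
  0 -> 'run'
  3 -> 'code'
  0 -> 'run'
  0 -> 'run'

Decoded: "code run code run run"


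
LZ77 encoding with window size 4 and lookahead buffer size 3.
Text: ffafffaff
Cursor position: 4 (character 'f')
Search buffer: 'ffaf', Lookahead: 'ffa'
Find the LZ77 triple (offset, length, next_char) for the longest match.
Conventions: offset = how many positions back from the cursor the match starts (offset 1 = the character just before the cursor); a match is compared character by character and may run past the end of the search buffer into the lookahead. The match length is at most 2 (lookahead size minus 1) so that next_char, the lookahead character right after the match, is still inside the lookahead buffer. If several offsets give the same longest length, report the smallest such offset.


Try each offset into the search buffer:
  offset=1 (pos 3, char 'f'): match length 2
  offset=2 (pos 2, char 'a'): match length 0
  offset=3 (pos 1, char 'f'): match length 1
  offset=4 (pos 0, char 'f'): match length 2
Longest match has length 2, found at offsets 1, 4; take the smallest, offset 1.
next_char = character at position 4 + 2 = 6 -> 'a'

Best match: offset=1, length=2 (matching 'ff' starting at position 3)
LZ77 triple: (1, 2, 'a')


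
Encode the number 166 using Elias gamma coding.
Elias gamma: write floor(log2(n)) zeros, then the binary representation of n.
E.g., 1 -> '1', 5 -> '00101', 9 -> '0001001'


num_bits = floor(log2(166)) + 1 = 8
leading_zeros = num_bits - 1 = 7
binary(166) = 10100110

Elias gamma(166) = '0000000' + '10100110' = 000000010100110 (15 bits)


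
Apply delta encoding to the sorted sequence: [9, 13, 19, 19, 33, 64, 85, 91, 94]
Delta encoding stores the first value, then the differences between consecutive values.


First value: 9
Deltas:
  13 - 9 = 4
  19 - 13 = 6
  19 - 19 = 0
  33 - 19 = 14
  64 - 33 = 31
  85 - 64 = 21
  91 - 85 = 6
  94 - 91 = 3


Delta encoded: [9, 4, 6, 0, 14, 31, 21, 6, 3]


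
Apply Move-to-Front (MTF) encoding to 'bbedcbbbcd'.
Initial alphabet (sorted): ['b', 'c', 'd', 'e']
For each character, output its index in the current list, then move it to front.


MTF encoding:
'b': index 0 in ['b', 'c', 'd', 'e'] -> ['b', 'c', 'd', 'e']
'b': index 0 in ['b', 'c', 'd', 'e'] -> ['b', 'c', 'd', 'e']
'e': index 3 in ['b', 'c', 'd', 'e'] -> ['e', 'b', 'c', 'd']
'd': index 3 in ['e', 'b', 'c', 'd'] -> ['d', 'e', 'b', 'c']
'c': index 3 in ['d', 'e', 'b', 'c'] -> ['c', 'd', 'e', 'b']
'b': index 3 in ['c', 'd', 'e', 'b'] -> ['b', 'c', 'd', 'e']
'b': index 0 in ['b', 'c', 'd', 'e'] -> ['b', 'c', 'd', 'e']
'b': index 0 in ['b', 'c', 'd', 'e'] -> ['b', 'c', 'd', 'e']
'c': index 1 in ['b', 'c', 'd', 'e'] -> ['c', 'b', 'd', 'e']
'd': index 2 in ['c', 'b', 'd', 'e'] -> ['d', 'c', 'b', 'e']


Output: [0, 0, 3, 3, 3, 3, 0, 0, 1, 2]


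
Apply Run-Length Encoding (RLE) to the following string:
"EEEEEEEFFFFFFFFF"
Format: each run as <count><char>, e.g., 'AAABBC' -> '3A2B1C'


Scanning runs left to right:
  i=0: run of 'E' x 7 -> '7E'
  i=7: run of 'F' x 9 -> '9F'

RLE = 7E9F


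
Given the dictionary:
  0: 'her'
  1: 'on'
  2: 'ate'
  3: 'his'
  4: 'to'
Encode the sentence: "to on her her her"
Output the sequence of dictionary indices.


Look up each word in the dictionary:
  'to' -> 4
  'on' -> 1
  'her' -> 0
  'her' -> 0
  'her' -> 0

Encoded: [4, 1, 0, 0, 0]


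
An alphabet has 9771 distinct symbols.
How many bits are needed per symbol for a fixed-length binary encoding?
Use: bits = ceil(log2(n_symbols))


log2(9771) = 13.2543
Bracket: 2^13 = 8192 < 9771 <= 2^14 = 16384
So ceil(log2(9771)) = 14

bits = ceil(log2(9771)) = ceil(13.2543) = 14 bits


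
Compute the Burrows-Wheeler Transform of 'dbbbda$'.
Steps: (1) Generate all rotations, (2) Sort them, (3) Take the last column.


Rotations (sorted):
  0: $dbbbda -> last char: a
  1: a$dbbbd -> last char: d
  2: bbbda$d -> last char: d
  3: bbda$db -> last char: b
  4: bda$dbb -> last char: b
  5: da$dbbb -> last char: b
  6: dbbbda$ -> last char: $


BWT = addbbb$


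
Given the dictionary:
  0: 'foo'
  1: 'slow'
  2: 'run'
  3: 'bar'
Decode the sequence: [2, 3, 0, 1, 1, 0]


Look up each index in the dictionary:
  2 -> 'run'
  3 -> 'bar'
  0 -> 'foo'
  1 -> 'slow'
  1 -> 'slow'
  0 -> 'foo'

Decoded: "run bar foo slow slow foo"


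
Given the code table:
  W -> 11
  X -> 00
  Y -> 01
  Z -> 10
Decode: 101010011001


Decoding:
10 -> Z
10 -> Z
10 -> Z
01 -> Y
10 -> Z
01 -> Y


Result: ZZZYZY


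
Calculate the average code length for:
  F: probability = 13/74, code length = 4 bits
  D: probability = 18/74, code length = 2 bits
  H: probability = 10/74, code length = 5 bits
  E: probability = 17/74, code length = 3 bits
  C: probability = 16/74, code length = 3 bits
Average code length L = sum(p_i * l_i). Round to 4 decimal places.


Weighted contributions p_i * l_i:
  F: (13/74) * 4 = 52/74
  D: (18/74) * 2 = 36/74
  H: (10/74) * 5 = 50/74
  E: (17/74) * 3 = 51/74
  C: (16/74) * 3 = 48/74
Sum = (52 + 36 + 50 + 51 + 48)/74 = 237/74

L = 237/74 = 3.2027 bits/symbol


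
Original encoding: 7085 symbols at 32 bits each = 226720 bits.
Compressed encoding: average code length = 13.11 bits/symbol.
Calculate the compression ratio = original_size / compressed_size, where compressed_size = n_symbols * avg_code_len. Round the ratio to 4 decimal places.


original_size = n_symbols * orig_bits = 7085 * 32 = 226720 bits
compressed_size = n_symbols * avg_code_len = 7085 * 13.11 = 92884.35 bits
ratio = original_size / compressed_size = 226720 / 92884.35 = 2.4409

Compression ratio = 2.4409


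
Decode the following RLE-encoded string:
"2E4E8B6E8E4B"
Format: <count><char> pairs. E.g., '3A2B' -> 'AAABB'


Expanding each <count><char> pair:
  2E -> 'EE'
  4E -> 'EEEE'
  8B -> 'BBBBBBBB'
  6E -> 'EEEEEE'
  8E -> 'EEEEEEEE'
  4B -> 'BBBB'

Decoded = EEEEEEBBBBBBBBEEEEEEEEEEEEEEBBBB


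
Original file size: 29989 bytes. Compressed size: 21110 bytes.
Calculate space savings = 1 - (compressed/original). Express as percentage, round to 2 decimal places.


ratio = compressed/original = 21110/29989 = 0.703925
savings = 1 - ratio = 1 - 0.703925 = 0.296075
as a percentage: 0.296075 * 100 = 29.61%

Space savings = 1 - 21110/29989 = 29.61%


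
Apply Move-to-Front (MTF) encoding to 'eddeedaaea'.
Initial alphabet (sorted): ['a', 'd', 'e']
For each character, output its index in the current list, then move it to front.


MTF encoding:
'e': index 2 in ['a', 'd', 'e'] -> ['e', 'a', 'd']
'd': index 2 in ['e', 'a', 'd'] -> ['d', 'e', 'a']
'd': index 0 in ['d', 'e', 'a'] -> ['d', 'e', 'a']
'e': index 1 in ['d', 'e', 'a'] -> ['e', 'd', 'a']
'e': index 0 in ['e', 'd', 'a'] -> ['e', 'd', 'a']
'd': index 1 in ['e', 'd', 'a'] -> ['d', 'e', 'a']
'a': index 2 in ['d', 'e', 'a'] -> ['a', 'd', 'e']
'a': index 0 in ['a', 'd', 'e'] -> ['a', 'd', 'e']
'e': index 2 in ['a', 'd', 'e'] -> ['e', 'a', 'd']
'a': index 1 in ['e', 'a', 'd'] -> ['a', 'e', 'd']


Output: [2, 2, 0, 1, 0, 1, 2, 0, 2, 1]


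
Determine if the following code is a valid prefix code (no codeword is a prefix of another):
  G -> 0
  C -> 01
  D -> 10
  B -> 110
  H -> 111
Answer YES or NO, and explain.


Checking each pair (does one codeword prefix another?):
  G='0' vs C='01': prefix -- VIOLATION

NO -- this is NOT a valid prefix code. G (0) is a prefix of C (01).


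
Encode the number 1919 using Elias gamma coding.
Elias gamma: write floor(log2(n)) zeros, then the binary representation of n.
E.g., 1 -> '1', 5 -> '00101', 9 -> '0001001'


num_bits = floor(log2(1919)) + 1 = 11
leading_zeros = num_bits - 1 = 10
binary(1919) = 11101111111

Elias gamma(1919) = '0000000000' + '11101111111' = 000000000011101111111 (21 bits)


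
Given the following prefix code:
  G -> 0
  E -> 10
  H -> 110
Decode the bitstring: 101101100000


Decoding step by step:
Bits 10 -> E
Bits 110 -> H
Bits 110 -> H
Bits 0 -> G
Bits 0 -> G
Bits 0 -> G
Bits 0 -> G


Decoded message: EHHGGGG


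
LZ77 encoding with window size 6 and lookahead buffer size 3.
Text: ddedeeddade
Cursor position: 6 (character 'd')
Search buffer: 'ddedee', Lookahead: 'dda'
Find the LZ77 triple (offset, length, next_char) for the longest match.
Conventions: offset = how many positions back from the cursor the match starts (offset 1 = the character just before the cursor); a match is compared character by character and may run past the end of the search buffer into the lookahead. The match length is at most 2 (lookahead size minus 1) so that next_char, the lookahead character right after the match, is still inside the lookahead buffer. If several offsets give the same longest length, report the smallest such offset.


Try each offset into the search buffer:
  offset=1 (pos 5, char 'e'): match length 0
  offset=2 (pos 4, char 'e'): match length 0
  offset=3 (pos 3, char 'd'): match length 1
  offset=4 (pos 2, char 'e'): match length 0
  offset=5 (pos 1, char 'd'): match length 1
  offset=6 (pos 0, char 'd'): match length 2
Longest match has length 2 at offset 6.
next_char = character at position 6 + 2 = 8 -> 'a'

Best match: offset=6, length=2 (matching 'dd' starting at position 0)
LZ77 triple: (6, 2, 'a')


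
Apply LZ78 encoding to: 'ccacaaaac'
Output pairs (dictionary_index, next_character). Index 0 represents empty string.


LZ78 encoding steps:
Dictionary: {0: ''}
Step 1: w='' (idx 0), next='c' -> output (0, 'c'), add 'c' as idx 1
Step 2: w='c' (idx 1), next='a' -> output (1, 'a'), add 'ca' as idx 2
Step 3: w='ca' (idx 2), next='a' -> output (2, 'a'), add 'caa' as idx 3
Step 4: w='' (idx 0), next='a' -> output (0, 'a'), add 'a' as idx 4
Step 5: w='a' (idx 4), next='c' -> output (4, 'c'), add 'ac' as idx 5


Encoded: [(0, 'c'), (1, 'a'), (2, 'a'), (0, 'a'), (4, 'c')]


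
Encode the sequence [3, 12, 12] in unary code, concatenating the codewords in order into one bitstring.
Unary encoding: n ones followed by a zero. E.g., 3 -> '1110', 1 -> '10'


Encode each number as n ones followed by a terminating 0:
  3 -> 1110 (4 bits)
  12 -> 1111111111110 (13 bits)
  12 -> 1111111111110 (13 bits)
Total length = 4 + 13 + 13 = 30 bits.

Unary([3, 12, 12]) = 111011111111111101111111111110 (30 bits)


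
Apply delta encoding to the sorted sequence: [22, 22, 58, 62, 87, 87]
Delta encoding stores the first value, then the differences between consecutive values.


First value: 22
Deltas:
  22 - 22 = 0
  58 - 22 = 36
  62 - 58 = 4
  87 - 62 = 25
  87 - 87 = 0


Delta encoded: [22, 0, 36, 4, 25, 0]


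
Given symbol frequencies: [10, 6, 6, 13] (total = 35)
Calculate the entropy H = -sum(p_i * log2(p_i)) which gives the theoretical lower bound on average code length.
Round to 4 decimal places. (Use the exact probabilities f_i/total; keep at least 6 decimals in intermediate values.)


Per-symbol terms -p_i * log2(p_i) with p_i = f_i/35:
  p = 10/35 = 0.285714: log2(p) = -1.807355, -p*log2(p) = 0.516387
  p = 6/35 = 0.171429: log2(p) = -2.544321, -p*log2(p) = 0.436169
  p = 6/35 = 0.171429: log2(p) = -2.544321, -p*log2(p) = 0.436169
  p = 13/35 = 0.371429: log2(p) = -1.428843, -p*log2(p) = 0.530713
H = 0.516387 + 0.436169 + 0.436169 + 0.530713 = 1.919438

H = 1.9194 bits/symbol


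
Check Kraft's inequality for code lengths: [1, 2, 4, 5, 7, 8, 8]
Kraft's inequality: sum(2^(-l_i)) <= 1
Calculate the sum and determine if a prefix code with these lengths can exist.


Sum = 2^(-1) + 2^(-2) + 2^(-4) + 2^(-5) + 2^(-7) + 2^(-8) + 2^(-8)
    = 0.5 + 0.25 + 0.0625 + 0.03125 + 0.0078125 + 0.00390625 + 0.00390625
    = 220/256 = 0.859375
Since 0.859375 <= 1, Kraft's inequality IS satisfied.
A prefix code with these lengths CAN exist.

Kraft sum = 0.859375. Satisfied.


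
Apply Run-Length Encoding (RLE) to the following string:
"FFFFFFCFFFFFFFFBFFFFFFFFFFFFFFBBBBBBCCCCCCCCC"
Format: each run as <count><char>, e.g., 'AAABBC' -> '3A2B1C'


Scanning runs left to right:
  i=0: run of 'F' x 6 -> '6F'
  i=6: run of 'C' x 1 -> '1C'
  i=7: run of 'F' x 8 -> '8F'
  i=15: run of 'B' x 1 -> '1B'
  i=16: run of 'F' x 14 -> '14F'
  i=30: run of 'B' x 6 -> '6B'
  i=36: run of 'C' x 9 -> '9C'

RLE = 6F1C8F1B14F6B9C


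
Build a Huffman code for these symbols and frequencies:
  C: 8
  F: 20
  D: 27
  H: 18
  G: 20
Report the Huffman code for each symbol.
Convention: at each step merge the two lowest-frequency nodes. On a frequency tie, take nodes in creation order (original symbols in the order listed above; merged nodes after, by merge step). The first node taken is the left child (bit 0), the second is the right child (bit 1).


Huffman tree construction:
Step 1: Merge C(8) + H(18) = 26
Step 2: Merge F(20) + G(20) = 40
Step 3: Merge (C+H)(26) + D(27) = 53
Step 4: Merge (F+G)(40) + ((C+H)+D)(53) = 93
Read each symbol's code off the tree from the root (left child = 0, right child = 1).

Codes:
  C: 100 (length 3)
  F: 00 (length 2)
  D: 11 (length 2)
  H: 101 (length 3)
  G: 01 (length 2)
Average code length: 212/93 = 2.2796 bits/symbol


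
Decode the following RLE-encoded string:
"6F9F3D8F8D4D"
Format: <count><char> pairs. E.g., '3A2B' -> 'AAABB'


Expanding each <count><char> pair:
  6F -> 'FFFFFF'
  9F -> 'FFFFFFFFF'
  3D -> 'DDD'
  8F -> 'FFFFFFFF'
  8D -> 'DDDDDDDD'
  4D -> 'DDDD'

Decoded = FFFFFFFFFFFFFFFDDDFFFFFFFFDDDDDDDDDDDD


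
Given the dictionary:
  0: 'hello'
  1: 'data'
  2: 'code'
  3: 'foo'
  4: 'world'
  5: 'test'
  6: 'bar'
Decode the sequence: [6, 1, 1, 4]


Look up each index in the dictionary:
  6 -> 'bar'
  1 -> 'data'
  1 -> 'data'
  4 -> 'world'

Decoded: "bar data data world"


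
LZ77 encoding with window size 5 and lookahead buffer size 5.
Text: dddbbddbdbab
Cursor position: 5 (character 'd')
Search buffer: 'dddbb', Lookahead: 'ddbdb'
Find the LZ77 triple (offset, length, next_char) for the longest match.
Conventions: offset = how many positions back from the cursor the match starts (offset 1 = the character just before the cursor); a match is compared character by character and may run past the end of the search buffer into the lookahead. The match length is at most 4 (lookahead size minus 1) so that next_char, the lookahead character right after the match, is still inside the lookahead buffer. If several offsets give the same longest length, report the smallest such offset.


Try each offset into the search buffer:
  offset=1 (pos 4, char 'b'): match length 0
  offset=2 (pos 3, char 'b'): match length 0
  offset=3 (pos 2, char 'd'): match length 1
  offset=4 (pos 1, char 'd'): match length 3
  offset=5 (pos 0, char 'd'): match length 2
Longest match has length 3 at offset 4.
next_char = character at position 5 + 3 = 8 -> 'd'

Best match: offset=4, length=3 (matching 'ddb' starting at position 1)
LZ77 triple: (4, 3, 'd')


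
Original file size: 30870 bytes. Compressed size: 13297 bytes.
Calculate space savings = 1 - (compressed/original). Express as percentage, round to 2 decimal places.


ratio = compressed/original = 13297/30870 = 0.430742
savings = 1 - ratio = 1 - 0.430742 = 0.569258
as a percentage: 0.569258 * 100 = 56.93%

Space savings = 1 - 13297/30870 = 56.93%


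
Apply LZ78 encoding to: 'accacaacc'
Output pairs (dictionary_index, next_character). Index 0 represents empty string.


LZ78 encoding steps:
Dictionary: {0: ''}
Step 1: w='' (idx 0), next='a' -> output (0, 'a'), add 'a' as idx 1
Step 2: w='' (idx 0), next='c' -> output (0, 'c'), add 'c' as idx 2
Step 3: w='c' (idx 2), next='a' -> output (2, 'a'), add 'ca' as idx 3
Step 4: w='ca' (idx 3), next='a' -> output (3, 'a'), add 'caa' as idx 4
Step 5: w='c' (idx 2), next='c' -> output (2, 'c'), add 'cc' as idx 5


Encoded: [(0, 'a'), (0, 'c'), (2, 'a'), (3, 'a'), (2, 'c')]


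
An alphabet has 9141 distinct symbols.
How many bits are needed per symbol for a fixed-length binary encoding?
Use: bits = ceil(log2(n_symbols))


log2(9141) = 13.1581
Bracket: 2^13 = 8192 < 9141 <= 2^14 = 16384
So ceil(log2(9141)) = 14

bits = ceil(log2(9141)) = ceil(13.1581) = 14 bits


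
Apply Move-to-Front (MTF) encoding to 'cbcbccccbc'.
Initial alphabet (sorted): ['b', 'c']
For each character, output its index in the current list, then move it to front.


MTF encoding:
'c': index 1 in ['b', 'c'] -> ['c', 'b']
'b': index 1 in ['c', 'b'] -> ['b', 'c']
'c': index 1 in ['b', 'c'] -> ['c', 'b']
'b': index 1 in ['c', 'b'] -> ['b', 'c']
'c': index 1 in ['b', 'c'] -> ['c', 'b']
'c': index 0 in ['c', 'b'] -> ['c', 'b']
'c': index 0 in ['c', 'b'] -> ['c', 'b']
'c': index 0 in ['c', 'b'] -> ['c', 'b']
'b': index 1 in ['c', 'b'] -> ['b', 'c']
'c': index 1 in ['b', 'c'] -> ['c', 'b']


Output: [1, 1, 1, 1, 1, 0, 0, 0, 1, 1]


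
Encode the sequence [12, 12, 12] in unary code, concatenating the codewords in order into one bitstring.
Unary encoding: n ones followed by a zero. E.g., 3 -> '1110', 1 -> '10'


Encode each number as n ones followed by a terminating 0:
  12 -> 1111111111110 (13 bits)
  12 -> 1111111111110 (13 bits)
  12 -> 1111111111110 (13 bits)
Total length = 13 + 13 + 13 = 39 bits.

Unary([12, 12, 12]) = 111111111111011111111111101111111111110 (39 bits)


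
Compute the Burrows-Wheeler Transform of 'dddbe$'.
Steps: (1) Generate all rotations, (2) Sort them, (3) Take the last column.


Rotations (sorted):
  0: $dddbe -> last char: e
  1: be$ddd -> last char: d
  2: dbe$dd -> last char: d
  3: ddbe$d -> last char: d
  4: dddbe$ -> last char: $
  5: e$dddb -> last char: b


BWT = eddd$b


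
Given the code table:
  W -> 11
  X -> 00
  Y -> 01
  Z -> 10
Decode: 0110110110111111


Decoding:
01 -> Y
10 -> Z
11 -> W
01 -> Y
10 -> Z
11 -> W
11 -> W
11 -> W


Result: YZWYZWWW


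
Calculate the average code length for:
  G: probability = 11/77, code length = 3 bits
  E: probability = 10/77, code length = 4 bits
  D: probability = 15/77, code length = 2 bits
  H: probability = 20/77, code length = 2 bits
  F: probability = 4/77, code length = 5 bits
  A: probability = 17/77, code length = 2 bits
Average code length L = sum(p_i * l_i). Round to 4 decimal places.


Weighted contributions p_i * l_i:
  G: (11/77) * 3 = 33/77
  E: (10/77) * 4 = 40/77
  D: (15/77) * 2 = 30/77
  H: (20/77) * 2 = 40/77
  F: (4/77) * 5 = 20/77
  A: (17/77) * 2 = 34/77
Sum = (33 + 40 + 30 + 40 + 20 + 34)/77 = 197/77

L = 197/77 = 2.5584 bits/symbol


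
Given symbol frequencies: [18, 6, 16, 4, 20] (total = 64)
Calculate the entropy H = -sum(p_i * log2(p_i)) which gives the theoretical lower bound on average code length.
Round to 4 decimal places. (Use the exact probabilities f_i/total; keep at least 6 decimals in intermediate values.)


Per-symbol terms -p_i * log2(p_i) with p_i = f_i/64:
  p = 18/64 = 0.281250: log2(p) = -1.830075, -p*log2(p) = 0.514709
  p = 6/64 = 0.093750: log2(p) = -3.415037, -p*log2(p) = 0.320160
  p = 16/64 = 0.250000: log2(p) = -2.000000, -p*log2(p) = 0.500000
  p = 4/64 = 0.062500: log2(p) = -4.000000, -p*log2(p) = 0.250000
  p = 20/64 = 0.312500: log2(p) = -1.678072, -p*log2(p) = 0.524397
H = 0.514709 + 0.320160 + 0.500000 + 0.250000 + 0.524397 = 2.109266

H = 2.1093 bits/symbol


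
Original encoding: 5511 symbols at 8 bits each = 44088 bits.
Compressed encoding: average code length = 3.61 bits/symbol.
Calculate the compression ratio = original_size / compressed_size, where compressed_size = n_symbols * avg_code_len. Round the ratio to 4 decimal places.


original_size = n_symbols * orig_bits = 5511 * 8 = 44088 bits
compressed_size = n_symbols * avg_code_len = 5511 * 3.61 = 19894.71 bits
ratio = original_size / compressed_size = 44088 / 19894.71 = 2.2161

Compression ratio = 2.2161


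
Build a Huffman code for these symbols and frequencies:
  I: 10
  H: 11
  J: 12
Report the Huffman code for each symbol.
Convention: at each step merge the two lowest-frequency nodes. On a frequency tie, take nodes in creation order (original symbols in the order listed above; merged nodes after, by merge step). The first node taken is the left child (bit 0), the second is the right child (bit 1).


Huffman tree construction:
Step 1: Merge I(10) + H(11) = 21
Step 2: Merge J(12) + (I+H)(21) = 33
Read each symbol's code off the tree from the root (left child = 0, right child = 1).

Codes:
  I: 10 (length 2)
  H: 11 (length 2)
  J: 0 (length 1)
Average code length: 54/33 = 1.6364 bits/symbol


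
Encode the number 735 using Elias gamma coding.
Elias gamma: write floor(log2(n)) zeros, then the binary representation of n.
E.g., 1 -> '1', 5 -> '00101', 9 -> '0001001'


num_bits = floor(log2(735)) + 1 = 10
leading_zeros = num_bits - 1 = 9
binary(735) = 1011011111

Elias gamma(735) = '000000000' + '1011011111' = 0000000001011011111 (19 bits)


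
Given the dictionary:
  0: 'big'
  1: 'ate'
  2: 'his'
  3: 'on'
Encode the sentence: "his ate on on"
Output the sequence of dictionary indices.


Look up each word in the dictionary:
  'his' -> 2
  'ate' -> 1
  'on' -> 3
  'on' -> 3

Encoded: [2, 1, 3, 3]


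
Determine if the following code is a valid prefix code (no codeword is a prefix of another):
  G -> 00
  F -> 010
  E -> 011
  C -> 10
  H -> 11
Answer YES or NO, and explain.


Checking each pair (does one codeword prefix another?):
  G='00' vs F='010': no prefix
  G='00' vs E='011': no prefix
  G='00' vs C='10': no prefix
  G='00' vs H='11': no prefix
  F='010' vs G='00': no prefix
  F='010' vs E='011': no prefix
  F='010' vs C='10': no prefix
  F='010' vs H='11': no prefix
  E='011' vs G='00': no prefix
  E='011' vs F='010': no prefix
  E='011' vs C='10': no prefix
  E='011' vs H='11': no prefix
  C='10' vs G='00': no prefix
  C='10' vs F='010': no prefix
  C='10' vs E='011': no prefix
  C='10' vs H='11': no prefix
  H='11' vs G='00': no prefix
  H='11' vs F='010': no prefix
  H='11' vs E='011': no prefix
  H='11' vs C='10': no prefix
No violation found over all pairs.

YES -- this is a valid prefix code. No codeword is a prefix of any other codeword.


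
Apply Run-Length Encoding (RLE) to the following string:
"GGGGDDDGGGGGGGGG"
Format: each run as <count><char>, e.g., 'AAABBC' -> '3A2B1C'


Scanning runs left to right:
  i=0: run of 'G' x 4 -> '4G'
  i=4: run of 'D' x 3 -> '3D'
  i=7: run of 'G' x 9 -> '9G'

RLE = 4G3D9G


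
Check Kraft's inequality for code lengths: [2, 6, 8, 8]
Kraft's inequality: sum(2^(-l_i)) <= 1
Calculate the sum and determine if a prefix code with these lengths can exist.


Sum = 2^(-2) + 2^(-6) + 2^(-8) + 2^(-8)
    = 0.25 + 0.015625 + 0.00390625 + 0.00390625
    = 70/256 = 0.2734375
Since 0.2734375 <= 1, Kraft's inequality IS satisfied.
A prefix code with these lengths CAN exist.

Kraft sum = 0.2734375. Satisfied.


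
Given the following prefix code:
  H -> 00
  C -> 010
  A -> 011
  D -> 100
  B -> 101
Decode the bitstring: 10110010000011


Decoding step by step:
Bits 101 -> B
Bits 100 -> D
Bits 100 -> D
Bits 00 -> H
Bits 011 -> A


Decoded message: BDDHA


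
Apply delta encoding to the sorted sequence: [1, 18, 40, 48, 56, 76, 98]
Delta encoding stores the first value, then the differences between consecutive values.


First value: 1
Deltas:
  18 - 1 = 17
  40 - 18 = 22
  48 - 40 = 8
  56 - 48 = 8
  76 - 56 = 20
  98 - 76 = 22


Delta encoded: [1, 17, 22, 8, 8, 20, 22]


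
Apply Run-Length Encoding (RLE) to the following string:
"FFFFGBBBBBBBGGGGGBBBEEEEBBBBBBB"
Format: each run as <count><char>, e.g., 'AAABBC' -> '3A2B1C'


Scanning runs left to right:
  i=0: run of 'F' x 4 -> '4F'
  i=4: run of 'G' x 1 -> '1G'
  i=5: run of 'B' x 7 -> '7B'
  i=12: run of 'G' x 5 -> '5G'
  i=17: run of 'B' x 3 -> '3B'
  i=20: run of 'E' x 4 -> '4E'
  i=24: run of 'B' x 7 -> '7B'

RLE = 4F1G7B5G3B4E7B


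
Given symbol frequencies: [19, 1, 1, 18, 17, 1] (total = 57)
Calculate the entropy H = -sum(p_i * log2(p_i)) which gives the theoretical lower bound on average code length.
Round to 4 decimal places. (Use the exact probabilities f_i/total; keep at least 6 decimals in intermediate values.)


Per-symbol terms -p_i * log2(p_i) with p_i = f_i/57:
  p = 19/57 = 0.333333: log2(p) = -1.584963, -p*log2(p) = 0.528321
  p = 1/57 = 0.017544: log2(p) = -5.832890, -p*log2(p) = 0.102331
  p = 1/57 = 0.017544: log2(p) = -5.832890, -p*log2(p) = 0.102331
  p = 18/57 = 0.315789: log2(p) = -1.662965, -p*log2(p) = 0.525147
  p = 17/57 = 0.298246: log2(p) = -1.745427, -p*log2(p) = 0.520566
  p = 1/57 = 0.017544: log2(p) = -5.832890, -p*log2(p) = 0.102331
H = 0.528321 + 0.102331 + 0.102331 + 0.525147 + 0.520566 + 0.102331 = 1.881027

H = 1.881 bits/symbol


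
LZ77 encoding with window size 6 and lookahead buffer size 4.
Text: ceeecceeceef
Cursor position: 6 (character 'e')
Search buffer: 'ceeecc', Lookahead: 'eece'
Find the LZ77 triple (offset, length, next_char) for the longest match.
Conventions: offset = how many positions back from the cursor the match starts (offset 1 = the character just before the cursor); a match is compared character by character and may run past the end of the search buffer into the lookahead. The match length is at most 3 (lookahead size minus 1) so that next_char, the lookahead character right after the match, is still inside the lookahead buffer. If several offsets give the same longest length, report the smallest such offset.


Try each offset into the search buffer:
  offset=1 (pos 5, char 'c'): match length 0
  offset=2 (pos 4, char 'c'): match length 0
  offset=3 (pos 3, char 'e'): match length 1
  offset=4 (pos 2, char 'e'): match length 3
  offset=5 (pos 1, char 'e'): match length 2
  offset=6 (pos 0, char 'c'): match length 0
Longest match has length 3 at offset 4.
next_char = character at position 6 + 3 = 9 -> 'e'

Best match: offset=4, length=3 (matching 'eec' starting at position 2)
LZ77 triple: (4, 3, 'e')


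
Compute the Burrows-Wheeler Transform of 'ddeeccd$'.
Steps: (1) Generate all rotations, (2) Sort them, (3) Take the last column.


Rotations (sorted):
  0: $ddeeccd -> last char: d
  1: ccd$ddee -> last char: e
  2: cd$ddeec -> last char: c
  3: d$ddeecc -> last char: c
  4: ddeeccd$ -> last char: $
  5: deeccd$d -> last char: d
  6: eccd$dde -> last char: e
  7: eeccd$dd -> last char: d


BWT = decc$ded


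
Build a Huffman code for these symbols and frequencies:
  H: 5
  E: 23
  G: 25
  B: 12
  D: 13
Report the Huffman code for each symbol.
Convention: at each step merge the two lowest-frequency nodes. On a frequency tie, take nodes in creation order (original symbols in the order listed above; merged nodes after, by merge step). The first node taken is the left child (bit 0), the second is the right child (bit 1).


Huffman tree construction:
Step 1: Merge H(5) + B(12) = 17
Step 2: Merge D(13) + (H+B)(17) = 30
Step 3: Merge E(23) + G(25) = 48
Step 4: Merge (D+(H+B))(30) + (E+G)(48) = 78
Read each symbol's code off the tree from the root (left child = 0, right child = 1).

Codes:
  H: 010 (length 3)
  E: 10 (length 2)
  G: 11 (length 2)
  B: 011 (length 3)
  D: 00 (length 2)
Average code length: 173/78 = 2.2179 bits/symbol


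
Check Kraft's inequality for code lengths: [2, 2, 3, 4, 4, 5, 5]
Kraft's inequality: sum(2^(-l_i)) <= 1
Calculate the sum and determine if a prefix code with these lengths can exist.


Sum = 2^(-2) + 2^(-2) + 2^(-3) + 2^(-4) + 2^(-4) + 2^(-5) + 2^(-5)
    = 0.25 + 0.25 + 0.125 + 0.0625 + 0.0625 + 0.03125 + 0.03125
    = 26/32 = 0.8125
Since 0.8125 <= 1, Kraft's inequality IS satisfied.
A prefix code with these lengths CAN exist.

Kraft sum = 0.8125. Satisfied.


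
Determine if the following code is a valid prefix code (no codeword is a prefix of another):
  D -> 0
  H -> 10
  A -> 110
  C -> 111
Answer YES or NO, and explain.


Checking each pair (does one codeword prefix another?):
  D='0' vs H='10': no prefix
  D='0' vs A='110': no prefix
  D='0' vs C='111': no prefix
  H='10' vs D='0': no prefix
  H='10' vs A='110': no prefix
  H='10' vs C='111': no prefix
  A='110' vs D='0': no prefix
  A='110' vs H='10': no prefix
  A='110' vs C='111': no prefix
  C='111' vs D='0': no prefix
  C='111' vs H='10': no prefix
  C='111' vs A='110': no prefix
No violation found over all pairs.

YES -- this is a valid prefix code. No codeword is a prefix of any other codeword.


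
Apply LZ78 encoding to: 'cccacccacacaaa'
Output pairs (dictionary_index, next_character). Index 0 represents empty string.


LZ78 encoding steps:
Dictionary: {0: ''}
Step 1: w='' (idx 0), next='c' -> output (0, 'c'), add 'c' as idx 1
Step 2: w='c' (idx 1), next='c' -> output (1, 'c'), add 'cc' as idx 2
Step 3: w='' (idx 0), next='a' -> output (0, 'a'), add 'a' as idx 3
Step 4: w='cc' (idx 2), next='c' -> output (2, 'c'), add 'ccc' as idx 4
Step 5: w='a' (idx 3), next='c' -> output (3, 'c'), add 'ac' as idx 5
Step 6: w='ac' (idx 5), next='a' -> output (5, 'a'), add 'aca' as idx 6
Step 7: w='a' (idx 3), next='a' -> output (3, 'a'), add 'aa' as idx 7


Encoded: [(0, 'c'), (1, 'c'), (0, 'a'), (2, 'c'), (3, 'c'), (5, 'a'), (3, 'a')]


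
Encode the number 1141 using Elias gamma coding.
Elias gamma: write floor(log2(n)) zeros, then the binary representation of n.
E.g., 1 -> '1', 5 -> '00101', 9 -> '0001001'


num_bits = floor(log2(1141)) + 1 = 11
leading_zeros = num_bits - 1 = 10
binary(1141) = 10001110101

Elias gamma(1141) = '0000000000' + '10001110101' = 000000000010001110101 (21 bits)


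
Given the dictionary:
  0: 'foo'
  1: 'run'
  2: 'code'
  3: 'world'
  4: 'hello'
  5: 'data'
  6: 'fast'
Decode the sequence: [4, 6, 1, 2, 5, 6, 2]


Look up each index in the dictionary:
  4 -> 'hello'
  6 -> 'fast'
  1 -> 'run'
  2 -> 'code'
  5 -> 'data'
  6 -> 'fast'
  2 -> 'code'

Decoded: "hello fast run code data fast code"


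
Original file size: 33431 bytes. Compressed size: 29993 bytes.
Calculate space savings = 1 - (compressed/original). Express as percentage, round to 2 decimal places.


ratio = compressed/original = 29993/33431 = 0.897161
savings = 1 - ratio = 1 - 0.897161 = 0.102839
as a percentage: 0.102839 * 100 = 10.28%

Space savings = 1 - 29993/33431 = 10.28%


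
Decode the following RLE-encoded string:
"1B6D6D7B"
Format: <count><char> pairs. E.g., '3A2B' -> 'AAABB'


Expanding each <count><char> pair:
  1B -> 'B'
  6D -> 'DDDDDD'
  6D -> 'DDDDDD'
  7B -> 'BBBBBBB'

Decoded = BDDDDDDDDDDDDBBBBBBB


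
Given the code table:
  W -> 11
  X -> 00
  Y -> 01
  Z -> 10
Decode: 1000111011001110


Decoding:
10 -> Z
00 -> X
11 -> W
10 -> Z
11 -> W
00 -> X
11 -> W
10 -> Z


Result: ZXWZWXWZ


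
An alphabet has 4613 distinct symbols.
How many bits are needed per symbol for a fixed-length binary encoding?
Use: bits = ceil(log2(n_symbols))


log2(4613) = 12.1715
Bracket: 2^12 = 4096 < 4613 <= 2^13 = 8192
So ceil(log2(4613)) = 13

bits = ceil(log2(4613)) = ceil(12.1715) = 13 bits


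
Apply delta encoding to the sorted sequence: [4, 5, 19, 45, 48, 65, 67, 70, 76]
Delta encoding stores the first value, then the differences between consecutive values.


First value: 4
Deltas:
  5 - 4 = 1
  19 - 5 = 14
  45 - 19 = 26
  48 - 45 = 3
  65 - 48 = 17
  67 - 65 = 2
  70 - 67 = 3
  76 - 70 = 6


Delta encoded: [4, 1, 14, 26, 3, 17, 2, 3, 6]


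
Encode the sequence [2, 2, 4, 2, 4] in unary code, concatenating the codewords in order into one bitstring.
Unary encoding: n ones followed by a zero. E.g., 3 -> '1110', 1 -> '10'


Encode each number as n ones followed by a terminating 0:
  2 -> 110 (3 bits)
  2 -> 110 (3 bits)
  4 -> 11110 (5 bits)
  2 -> 110 (3 bits)
  4 -> 11110 (5 bits)
Total length = 3 + 3 + 5 + 3 + 5 = 19 bits.

Unary([2, 2, 4, 2, 4]) = 1101101111011011110 (19 bits)


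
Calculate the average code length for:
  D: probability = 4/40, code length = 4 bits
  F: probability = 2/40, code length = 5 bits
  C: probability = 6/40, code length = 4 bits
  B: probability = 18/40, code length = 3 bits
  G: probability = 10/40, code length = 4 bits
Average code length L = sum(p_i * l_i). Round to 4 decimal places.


Weighted contributions p_i * l_i:
  D: (4/40) * 4 = 16/40
  F: (2/40) * 5 = 10/40
  C: (6/40) * 4 = 24/40
  B: (18/40) * 3 = 54/40
  G: (10/40) * 4 = 40/40
Sum = (16 + 10 + 24 + 54 + 40)/40 = 144/40

L = 144/40 = 3.6000 bits/symbol


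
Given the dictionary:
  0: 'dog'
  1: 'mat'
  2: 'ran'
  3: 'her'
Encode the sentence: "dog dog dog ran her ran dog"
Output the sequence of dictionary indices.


Look up each word in the dictionary:
  'dog' -> 0
  'dog' -> 0
  'dog' -> 0
  'ran' -> 2
  'her' -> 3
  'ran' -> 2
  'dog' -> 0

Encoded: [0, 0, 0, 2, 3, 2, 0]


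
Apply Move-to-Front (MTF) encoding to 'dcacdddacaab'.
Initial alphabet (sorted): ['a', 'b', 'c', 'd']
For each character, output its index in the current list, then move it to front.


MTF encoding:
'd': index 3 in ['a', 'b', 'c', 'd'] -> ['d', 'a', 'b', 'c']
'c': index 3 in ['d', 'a', 'b', 'c'] -> ['c', 'd', 'a', 'b']
'a': index 2 in ['c', 'd', 'a', 'b'] -> ['a', 'c', 'd', 'b']
'c': index 1 in ['a', 'c', 'd', 'b'] -> ['c', 'a', 'd', 'b']
'd': index 2 in ['c', 'a', 'd', 'b'] -> ['d', 'c', 'a', 'b']
'd': index 0 in ['d', 'c', 'a', 'b'] -> ['d', 'c', 'a', 'b']
'd': index 0 in ['d', 'c', 'a', 'b'] -> ['d', 'c', 'a', 'b']
'a': index 2 in ['d', 'c', 'a', 'b'] -> ['a', 'd', 'c', 'b']
'c': index 2 in ['a', 'd', 'c', 'b'] -> ['c', 'a', 'd', 'b']
'a': index 1 in ['c', 'a', 'd', 'b'] -> ['a', 'c', 'd', 'b']
'a': index 0 in ['a', 'c', 'd', 'b'] -> ['a', 'c', 'd', 'b']
'b': index 3 in ['a', 'c', 'd', 'b'] -> ['b', 'a', 'c', 'd']


Output: [3, 3, 2, 1, 2, 0, 0, 2, 2, 1, 0, 3]


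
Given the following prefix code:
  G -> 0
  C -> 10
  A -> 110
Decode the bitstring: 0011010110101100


Decoding step by step:
Bits 0 -> G
Bits 0 -> G
Bits 110 -> A
Bits 10 -> C
Bits 110 -> A
Bits 10 -> C
Bits 110 -> A
Bits 0 -> G


Decoded message: GGACACAG


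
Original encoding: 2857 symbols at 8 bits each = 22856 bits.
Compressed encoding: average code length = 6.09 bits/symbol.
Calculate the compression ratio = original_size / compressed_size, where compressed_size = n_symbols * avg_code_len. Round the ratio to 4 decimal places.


original_size = n_symbols * orig_bits = 2857 * 8 = 22856 bits
compressed_size = n_symbols * avg_code_len = 2857 * 6.09 = 17399.13 bits
ratio = original_size / compressed_size = 22856 / 17399.13 = 1.3136

Compression ratio = 1.3136


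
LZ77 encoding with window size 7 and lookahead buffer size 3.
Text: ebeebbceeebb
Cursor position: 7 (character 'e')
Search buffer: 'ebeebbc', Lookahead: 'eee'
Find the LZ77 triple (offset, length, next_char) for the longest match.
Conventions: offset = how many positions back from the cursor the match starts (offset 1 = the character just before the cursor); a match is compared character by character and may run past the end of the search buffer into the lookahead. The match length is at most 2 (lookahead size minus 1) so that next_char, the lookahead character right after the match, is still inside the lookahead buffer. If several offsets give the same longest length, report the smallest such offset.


Try each offset into the search buffer:
  offset=1 (pos 6, char 'c'): match length 0
  offset=2 (pos 5, char 'b'): match length 0
  offset=3 (pos 4, char 'b'): match length 0
  offset=4 (pos 3, char 'e'): match length 1
  offset=5 (pos 2, char 'e'): match length 2
  offset=6 (pos 1, char 'b'): match length 0
  offset=7 (pos 0, char 'e'): match length 1
Longest match has length 2 at offset 5.
next_char = character at position 7 + 2 = 9 -> 'e'

Best match: offset=5, length=2 (matching 'ee' starting at position 2)
LZ77 triple: (5, 2, 'e')


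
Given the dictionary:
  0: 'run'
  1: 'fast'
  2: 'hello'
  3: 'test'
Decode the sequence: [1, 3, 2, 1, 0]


Look up each index in the dictionary:
  1 -> 'fast'
  3 -> 'test'
  2 -> 'hello'
  1 -> 'fast'
  0 -> 'run'

Decoded: "fast test hello fast run"


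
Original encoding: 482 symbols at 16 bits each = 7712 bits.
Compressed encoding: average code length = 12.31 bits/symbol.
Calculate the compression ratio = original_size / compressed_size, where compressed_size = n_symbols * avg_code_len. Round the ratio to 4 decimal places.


original_size = n_symbols * orig_bits = 482 * 16 = 7712 bits
compressed_size = n_symbols * avg_code_len = 482 * 12.31 = 5933.42 bits
ratio = original_size / compressed_size = 7712 / 5933.42 = 1.2998

Compression ratio = 1.2998


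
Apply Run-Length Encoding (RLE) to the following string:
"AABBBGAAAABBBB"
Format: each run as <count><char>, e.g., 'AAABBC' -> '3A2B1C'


Scanning runs left to right:
  i=0: run of 'A' x 2 -> '2A'
  i=2: run of 'B' x 3 -> '3B'
  i=5: run of 'G' x 1 -> '1G'
  i=6: run of 'A' x 4 -> '4A'
  i=10: run of 'B' x 4 -> '4B'

RLE = 2A3B1G4A4B


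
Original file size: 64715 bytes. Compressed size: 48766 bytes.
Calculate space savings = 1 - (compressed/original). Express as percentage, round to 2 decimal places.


ratio = compressed/original = 48766/64715 = 0.75355
savings = 1 - ratio = 1 - 0.75355 = 0.24645
as a percentage: 0.24645 * 100 = 24.64%

Space savings = 1 - 48766/64715 = 24.64%
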